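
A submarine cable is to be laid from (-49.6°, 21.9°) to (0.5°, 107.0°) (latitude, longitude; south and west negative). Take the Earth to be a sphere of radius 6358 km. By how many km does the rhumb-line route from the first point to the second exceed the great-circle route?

Great circle: cos σ = sin φ₁ sin φ₂ + cos φ₁ cos φ₂ cos Δλ,  σ = 1.5221 rad → d_gc = 9677.3 km
Rhumb line: Δψ = +1.0086, q = Δφ/Δψ = 0.8670, d_rh = R√(Δφ²+q²Δλ²) = 9896.2 km
Excess = 9896.2 − 9677.3 = 218.9 ≈ 219 km

219 km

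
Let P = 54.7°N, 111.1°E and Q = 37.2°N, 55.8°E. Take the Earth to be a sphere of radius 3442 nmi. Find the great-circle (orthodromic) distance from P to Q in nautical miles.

cos σ = sin φ₁ sin φ₂ + cos φ₁ cos φ₂ cos Δλ
      = sin(54.70°)sin(37.20°) + cos(54.70°)cos(37.20°)cos(-55.30°) = 0.7555
σ = 40.934° → d = Rσ = 3442·0.71443 = 2459 nmi

2459 nmi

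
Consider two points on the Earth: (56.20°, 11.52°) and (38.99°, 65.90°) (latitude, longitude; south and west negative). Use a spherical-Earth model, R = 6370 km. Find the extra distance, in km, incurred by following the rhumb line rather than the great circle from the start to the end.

95 km

Great circle: cos σ = sin φ₁ sin φ₂ + cos φ₁ cos φ₂ cos Δλ,  σ = 0.6846 rad → d_gc = 4361.0 km
Rhumb line: Δψ = -0.4512, q = Δφ/Δψ = 0.6657, d_rh = R√(Δφ²+q²Δλ²) = 4456.1 km
Excess = 4456.1 − 4361.0 = 95.1 ≈ 95 km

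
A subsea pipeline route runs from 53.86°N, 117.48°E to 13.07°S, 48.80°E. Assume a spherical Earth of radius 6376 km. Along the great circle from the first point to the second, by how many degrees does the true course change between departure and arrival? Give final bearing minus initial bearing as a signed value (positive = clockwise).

At departure: θ₁ = atan2(sin Δλ cos φ₂, cos φ₁ sin φ₂ − sin φ₁ cos φ₂ cos Δλ) = 245.20°
At arrival: θ₂ = atan2(sin Δλ cos φ₁, −cos φ₂ sin φ₁ + sin φ₂ cos φ₁ cos Δλ) = 213.34°
Δθ = θ₂ − θ₁ = -31.9°

-31.9°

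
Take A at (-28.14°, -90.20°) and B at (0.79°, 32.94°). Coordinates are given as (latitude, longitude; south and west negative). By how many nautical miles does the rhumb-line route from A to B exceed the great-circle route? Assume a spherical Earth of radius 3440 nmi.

Great circle: cos σ = sin φ₁ sin φ₂ + cos φ₁ cos φ₂ cos Δλ,  σ = 2.0812 rad → d_gc = 7159.3 nmi
Rhumb line: Δψ = +0.5260, q = Δφ/Δψ = 0.9600, d_rh = R√(Δφ²+q²Δλ²) = 7307.1 nmi
Excess = 7307.1 − 7159.3 = 147.8 ≈ 148 nmi

148 nmi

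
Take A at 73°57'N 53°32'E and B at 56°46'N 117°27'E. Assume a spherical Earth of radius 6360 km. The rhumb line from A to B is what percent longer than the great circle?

4.5%

Great circle: σ = 0.5147 rad → d_gc = Rσ = 3273.2 km
Rhumb: Δφ = -0.2999, Δλ = +1.1156, Δψ = -0.7499, q = Δφ/Δψ = 0.3999 → d_rh = R√(Δφ²+q²Δλ²) = 3419.0 km
Excess = (3419.0 − 3273.2) / 3273.2 = 145.8 / 3273.2 = 4.454% ≈ 4.5%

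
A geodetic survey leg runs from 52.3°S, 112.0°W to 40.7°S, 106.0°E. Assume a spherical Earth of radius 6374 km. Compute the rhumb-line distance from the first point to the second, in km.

10891 km

Δψ = ln[tan(π/4+φ₂/2)/tan(π/4+φ₁/2)] = +0.2958;  Δφ = +0.2025 rad,  Δλ = -2.4784 rad
q = Δφ/Δψ = 0.6845
d = R·√(Δφ² + q²Δλ²) = 6374·1.70860 = 10891 km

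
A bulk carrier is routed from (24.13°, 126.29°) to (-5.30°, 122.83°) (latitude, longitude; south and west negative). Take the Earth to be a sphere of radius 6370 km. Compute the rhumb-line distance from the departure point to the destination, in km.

3293 km

Δψ = ln[tan(π/4+φ₂/2)/tan(π/4+φ₁/2)] = -0.5268;  Δφ = -0.5137 rad,  Δλ = -0.0604 rad
q = Δφ/Δψ = 0.9750
d = R·√(Δφ² + q²Δλ²) = 6370·0.51701 = 3293 km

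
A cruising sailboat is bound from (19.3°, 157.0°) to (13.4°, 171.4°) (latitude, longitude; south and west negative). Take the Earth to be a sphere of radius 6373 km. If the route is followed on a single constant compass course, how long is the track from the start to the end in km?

Δψ = ln[tan(π/4+φ₂/2)/tan(π/4+φ₁/2)] = -0.1074;  Δφ = -0.1030 rad,  Δλ = +0.2513 rad
q = Δφ/Δψ = 0.9591
d = R·√(Δφ² + q²Δλ²) = 6373·0.26211 = 1670 km

1670 km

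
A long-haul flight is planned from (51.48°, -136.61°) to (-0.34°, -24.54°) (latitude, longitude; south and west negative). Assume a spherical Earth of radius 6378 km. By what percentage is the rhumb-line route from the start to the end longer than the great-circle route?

Great circle: σ = 1.8118 rad → d_gc = Rσ = 11555.4 km
Rhumb: Δφ = -0.9044, Δλ = +1.9560, Δψ = -1.0574, q = Δφ/Δψ = 0.8553 → d_rh = R√(Δφ²+q²Δλ²) = 12129.6 km
Excess = (12129.6 − 11555.4) / 11555.4 = 574.2 / 11555.4 = 4.97% ≈ 5.0%

5.0%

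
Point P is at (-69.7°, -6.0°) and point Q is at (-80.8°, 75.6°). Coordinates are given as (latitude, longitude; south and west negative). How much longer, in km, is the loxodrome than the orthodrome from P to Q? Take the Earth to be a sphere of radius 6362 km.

191 km

Great circle: cos σ = sin φ₁ sin φ₂ + cos φ₁ cos φ₂ cos Δλ,  σ = 0.3656 rad → d_gc = 2325.63 km
Rhumb line: Δψ = -0.7998, q = Δφ/Δψ = 0.2422, d_rh = R√(Δφ²+q²Δλ²) = 2517.12 km
Excess = 2517.12 − 2325.63 = 191.49 ≈ 191 km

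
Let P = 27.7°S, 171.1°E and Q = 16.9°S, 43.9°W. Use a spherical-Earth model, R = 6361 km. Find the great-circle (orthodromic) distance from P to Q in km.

cos σ = sin φ₁ sin φ₂ + cos φ₁ cos φ₂ cos Δλ
      = sin(-27.70°)sin(-16.90°) + cos(-27.70°)cos(-16.90°)cos(145.00°) = -0.5588
σ = 123.974° → d = Rσ = 6361·2.16376 = 13764 km

13764 km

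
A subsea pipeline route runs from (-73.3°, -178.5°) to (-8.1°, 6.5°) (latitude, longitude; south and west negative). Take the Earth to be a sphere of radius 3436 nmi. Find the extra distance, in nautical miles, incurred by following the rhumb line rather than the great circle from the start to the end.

1866 nmi

Great circle: cos σ = sin φ₁ sin φ₂ + cos φ₁ cos φ₂ cos Δλ,  σ = 1.7198 rad → d_gc = 5909.2 nmi
Rhumb line: Δψ = +1.7770, q = Δφ/Δψ = 0.6404, d_rh = R√(Δφ²+q²Δλ²) = 7775.2 nmi
Excess = 7775.2 − 5909.2 = 1866.0 ≈ 1866 nmi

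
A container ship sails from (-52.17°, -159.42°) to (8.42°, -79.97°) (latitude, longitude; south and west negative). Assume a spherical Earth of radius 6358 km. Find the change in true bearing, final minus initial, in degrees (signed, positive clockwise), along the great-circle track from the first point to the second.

-39.5°

At departure: θ₁ = atan2(sin Δλ cos φ₂, cos φ₁ sin φ₂ − sin φ₁ cos φ₂ cos Δλ) = 76.53°
At arrival: θ₂ = atan2(sin Δλ cos φ₁, −cos φ₂ sin φ₁ + sin φ₂ cos φ₁ cos Δλ) = 37.08°
Δθ = θ₂ − θ₁ = -39.5°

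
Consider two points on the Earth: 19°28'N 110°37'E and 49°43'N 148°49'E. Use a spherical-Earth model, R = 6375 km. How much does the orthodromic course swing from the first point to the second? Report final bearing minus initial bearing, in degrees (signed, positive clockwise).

At departure: θ₁ = atan2(sin Δλ cos φ₂, cos φ₁ sin φ₂ − sin φ₁ cos φ₂ cos Δλ) = 36.02°
At arrival: θ₂ = atan2(sin Δλ cos φ₁, −cos φ₂ sin φ₁ + sin φ₂ cos φ₁ cos Δλ) = 59.04°
Δθ = θ₂ − θ₁ = +23.0°

+23.0°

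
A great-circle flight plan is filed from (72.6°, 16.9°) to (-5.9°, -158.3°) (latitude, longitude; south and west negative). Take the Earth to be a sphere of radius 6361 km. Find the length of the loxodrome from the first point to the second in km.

Rhumb course C = atan2(Δλ, Δψ) with Δψ = ln[tan(π/4+φ₂/2)/tan(π/4+φ₁/2)] = -1.9803, Δλ = -3.0578 → C = 237.07°
d = R·|Δφ| / |cos C| = 6361·1.37008 / 0.54359 = 16033 km

16033 km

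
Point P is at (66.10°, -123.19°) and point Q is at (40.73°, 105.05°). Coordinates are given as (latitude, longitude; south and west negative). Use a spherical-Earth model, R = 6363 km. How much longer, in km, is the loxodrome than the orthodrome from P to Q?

1409 km

Great circle: cos σ = sin φ₁ sin φ₂ + cos φ₁ cos φ₂ cos Δλ,  σ = 1.1679 rad → d_gc = 7431.4 km
Rhumb line: Δψ = -0.7732, q = Δφ/Δψ = 0.5727, d_rh = R√(Δφ²+q²Δλ²) = 8840.5 km
Excess = 8840.5 − 7431.4 = 1409.1 ≈ 1409 km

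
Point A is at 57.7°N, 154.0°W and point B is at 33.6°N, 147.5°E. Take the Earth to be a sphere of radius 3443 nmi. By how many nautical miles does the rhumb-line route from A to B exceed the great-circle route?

Great circle: cos σ = sin φ₁ sin φ₂ + cos φ₁ cos φ₂ cos Δλ,  σ = 0.7950 rad → d_gc = 2737.1 nmi
Rhumb line: Δψ = -0.6161, q = Δφ/Δψ = 0.6828, d_rh = R√(Δφ²+q²Δλ²) = 2803.2 nmi
Excess = 2803.2 − 2737.1 = 66.1 ≈ 66 nmi

66 nmi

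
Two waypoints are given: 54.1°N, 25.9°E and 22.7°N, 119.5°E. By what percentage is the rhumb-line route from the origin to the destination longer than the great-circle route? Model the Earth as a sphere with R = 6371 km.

5.4%

Great circle: σ = 1.2884 rad → d_gc = Rσ = 8208.6 km
Rhumb: Δφ = -0.5480, Δλ = +1.6336, Δψ = -0.7202, q = Δφ/Δψ = 0.7610 → d_rh = R√(Δφ²+q²Δλ²) = 8655.6 km
Excess = (8655.6 − 8208.6) / 8208.6 = 447.0 / 8208.6 = 5.446% ≈ 5.4%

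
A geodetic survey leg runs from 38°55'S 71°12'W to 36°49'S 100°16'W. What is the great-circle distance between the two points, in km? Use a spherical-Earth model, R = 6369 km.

cos σ = sin φ₁ sin φ₂ + cos φ₁ cos φ₂ cos Δλ
      = sin(-38.92°)sin(-36.82°) + cos(-38.92°)cos(-36.82°)cos(-29.07°) = 0.9209
σ = 22.945° → d = Rσ = 6369·0.40047 = 2551 km

2551 km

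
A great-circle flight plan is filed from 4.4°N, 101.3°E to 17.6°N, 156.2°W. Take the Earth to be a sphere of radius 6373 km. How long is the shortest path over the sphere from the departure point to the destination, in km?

cos σ = sin φ₁ sin φ₂ + cos φ₁ cos φ₂ cos Δλ
      = sin(4.40°)sin(17.60°) + cos(4.40°)cos(17.60°)cos(102.50°) = -0.1825
σ = 100.516° → d = Rσ = 6373·1.75433 = 11180 km

11180 km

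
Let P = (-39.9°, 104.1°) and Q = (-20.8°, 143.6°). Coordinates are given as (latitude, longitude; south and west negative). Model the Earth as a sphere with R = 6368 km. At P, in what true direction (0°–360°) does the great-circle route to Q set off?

θ = atan2( sin Δλ·cos φ₂ ,  cos φ₁ sin φ₂ − sin φ₁ cos φ₂ cos Δλ )
  = atan2(+0.5946, +0.1903) = 72.26°

72.3°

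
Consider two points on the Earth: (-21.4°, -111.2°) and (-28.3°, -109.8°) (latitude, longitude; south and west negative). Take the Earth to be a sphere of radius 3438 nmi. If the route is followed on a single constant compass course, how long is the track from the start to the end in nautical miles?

421 nmi

Δψ = ln[tan(π/4+φ₂/2)/tan(π/4+φ₁/2)] = -0.1328;  Δφ = -0.1204 rad,  Δλ = +0.0244 rad
q = Δφ/Δψ = 0.9066
d = R·√(Δφ² + q²Δλ²) = 3438·0.12245 = 421 nmi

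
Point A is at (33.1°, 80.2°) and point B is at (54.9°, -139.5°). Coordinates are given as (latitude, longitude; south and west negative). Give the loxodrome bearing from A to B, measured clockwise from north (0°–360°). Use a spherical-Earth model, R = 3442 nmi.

77.6°

Δψ = ln[tan(π/4+φ₂/2)/tan(π/4+φ₁/2)] = +0.5384
Δλ = +2.4487 rad (taken the short way round)
course = atan2(Δλ, Δψ) = 77.60°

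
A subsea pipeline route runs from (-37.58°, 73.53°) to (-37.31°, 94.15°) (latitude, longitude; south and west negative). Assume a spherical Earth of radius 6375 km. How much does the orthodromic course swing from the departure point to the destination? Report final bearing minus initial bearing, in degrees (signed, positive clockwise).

-12.6°

At departure: θ₁ = atan2(sin Δλ cos φ₂, cos φ₁ sin φ₂ − sin φ₁ cos φ₂ cos Δλ) = 95.38°
At arrival: θ₂ = atan2(sin Δλ cos φ₁, −cos φ₂ sin φ₁ + sin φ₂ cos φ₁ cos Δλ) = 82.75°
Δθ = θ₂ − θ₁ = -12.6°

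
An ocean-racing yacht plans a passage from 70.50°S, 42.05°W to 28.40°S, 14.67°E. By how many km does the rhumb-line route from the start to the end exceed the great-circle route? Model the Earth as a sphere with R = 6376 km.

Great circle: cos σ = sin φ₁ sin φ₂ + cos φ₁ cos φ₂ cos Δλ,  σ = 0.9154 rad → d_gc = 5836.6 km
Rhumb line: Δψ = +1.2439, q = Δφ/Δψ = 0.5907, d_rh = R√(Δφ²+q²Δλ²) = 5987.5 km
Excess = 5987.5 − 5836.6 = 150.9 ≈ 151 km

151 km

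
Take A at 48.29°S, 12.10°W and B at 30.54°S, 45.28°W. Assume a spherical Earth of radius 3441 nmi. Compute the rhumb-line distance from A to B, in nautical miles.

1861 nmi

Rhumb course C = atan2(Δλ, Δψ) with Δψ = ln[tan(π/4+φ₂/2)/tan(π/4+φ₁/2)] = +0.4048, Δλ = -0.5791 → C = 304.96°
d = R·|Δφ| / |cos C| = 3441·0.30980 / 0.57295 = 1861 nmi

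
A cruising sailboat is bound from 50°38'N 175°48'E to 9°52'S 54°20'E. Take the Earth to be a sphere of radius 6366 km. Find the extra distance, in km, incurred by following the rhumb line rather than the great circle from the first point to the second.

604 km

Great circle: cos σ = sin φ₁ sin φ₂ + cos φ₁ cos φ₂ cos Δλ,  σ = 2.0473 rad → d_gc = 13033.1 km
Rhumb line: Δψ = -1.2011, q = Δφ/Δψ = 0.8792, d_rh = R√(Δφ²+q²Δλ²) = 13636.9 km
Excess = 13636.9 − 13033.1 = 603.8 ≈ 604 km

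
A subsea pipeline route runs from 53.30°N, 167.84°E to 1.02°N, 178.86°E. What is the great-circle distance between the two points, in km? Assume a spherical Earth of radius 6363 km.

5894 km

Haversine: a = sin²(Δφ/2)+cos φ₁ cos φ₂ sin²(Δλ/2) = 0.19961;  σ = 2·atan2(√a,√(1−a))
σ = 53.074° → d = Rσ = 6363·0.92631 = 5894 km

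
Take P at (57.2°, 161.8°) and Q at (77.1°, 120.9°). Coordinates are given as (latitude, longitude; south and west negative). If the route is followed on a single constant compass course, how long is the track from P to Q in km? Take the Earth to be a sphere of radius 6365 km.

Δψ = ln[tan(π/4+φ₂/2)/tan(π/4+φ₁/2)] = +0.9568;  Δφ = +0.3473 rad,  Δλ = -0.7138 rad
q = Δφ/Δψ = 0.3630
d = R·√(Δφ² + q²Δλ²) = 6365·0.43333 = 2758 km

2758 km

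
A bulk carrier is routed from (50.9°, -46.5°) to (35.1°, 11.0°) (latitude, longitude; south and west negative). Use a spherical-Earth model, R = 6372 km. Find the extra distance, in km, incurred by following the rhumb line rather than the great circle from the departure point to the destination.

Great circle: cos σ = sin φ₁ sin φ₂ + cos φ₁ cos φ₂ cos Δλ,  σ = 0.7620 rad → d_gc = 4855.3 km
Rhumb line: Δψ = -0.3804, q = Δφ/Δψ = 0.7250, d_rh = R√(Δφ²+q²Δλ²) = 4957.7 km
Excess = 4957.7 − 4855.3 = 102.4 ≈ 102 km

102 km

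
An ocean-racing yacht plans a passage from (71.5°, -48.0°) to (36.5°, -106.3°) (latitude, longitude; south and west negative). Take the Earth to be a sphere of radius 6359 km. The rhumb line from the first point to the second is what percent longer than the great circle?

Great circle: σ = 0.7980 rad → d_gc = Rσ = 5074.7 km
Rhumb: Δφ = -0.6109, Δλ = -1.0175, Δψ = -1.1298, q = Δφ/Δψ = 0.5407 → d_rh = R√(Δφ²+q²Δλ²) = 5227.7 km
Excess = (5227.7 − 5074.7) / 5074.7 = 153.0 / 5074.7 = 3.01% ≈ 3.0%

3.0%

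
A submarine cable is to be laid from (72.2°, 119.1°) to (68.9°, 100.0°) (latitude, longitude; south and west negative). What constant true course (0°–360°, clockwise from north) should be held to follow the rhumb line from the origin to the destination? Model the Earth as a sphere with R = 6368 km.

Δψ = ln[tan(π/4+φ₂/2)/tan(π/4+φ₁/2)] = -0.1734
Δλ = -0.3334 rad (taken the short way round)
course = atan2(Δλ, Δψ) = 242.52°

242.5°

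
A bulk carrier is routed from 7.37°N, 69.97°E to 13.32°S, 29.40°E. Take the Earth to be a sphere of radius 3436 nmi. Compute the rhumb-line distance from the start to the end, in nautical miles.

2716 nmi

Rhumb course C = atan2(Δλ, Δψ) with Δψ = ln[tan(π/4+φ₂/2)/tan(π/4+φ₁/2)] = -0.3636, Δλ = -0.7081 → C = 242.82°
d = R·|Δφ| / |cos C| = 3436·0.36111 / 0.45678 = 2716 nmi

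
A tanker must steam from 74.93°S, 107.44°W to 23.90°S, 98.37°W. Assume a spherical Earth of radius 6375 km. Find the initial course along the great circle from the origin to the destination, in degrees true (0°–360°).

θ = atan2( sin Δλ·cos φ₂ ,  cos φ₁ sin φ₂ − sin φ₁ cos φ₂ cos Δλ )
  = atan2(+0.1441, +0.7664) = 10.65°

10.6°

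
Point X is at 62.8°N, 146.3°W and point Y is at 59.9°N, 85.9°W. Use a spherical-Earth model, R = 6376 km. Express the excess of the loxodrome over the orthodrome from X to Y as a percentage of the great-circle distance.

3.8%

Great circle: σ = 0.4892 rad → d_gc = Rσ = 3119.1 km
Rhumb: Δφ = -0.0506, Δλ = +1.0542, Δψ = -0.1057, q = Δφ/Δψ = 0.4791 → d_rh = R√(Δφ²+q²Δλ²) = 3236.1 km
Excess = (3236.1 − 3119.1) / 3119.1 = 117.0 / 3119.1 = 3.751% ≈ 3.8%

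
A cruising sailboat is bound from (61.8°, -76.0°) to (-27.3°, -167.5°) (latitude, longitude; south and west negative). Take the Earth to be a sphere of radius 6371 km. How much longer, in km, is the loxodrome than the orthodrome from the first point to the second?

Great circle: cos σ = sin φ₁ sin φ₂ + cos φ₁ cos φ₂ cos Δλ,  σ = 1.9990 rad → d_gc = 12735.4 km
Rhumb line: Δψ = -1.8772, q = Δφ/Δψ = 0.8284, d_rh = R√(Δφ²+q²Δλ²) = 13007.7 km
Excess = 13007.7 − 12735.4 = 272.3 ≈ 272 km

272 km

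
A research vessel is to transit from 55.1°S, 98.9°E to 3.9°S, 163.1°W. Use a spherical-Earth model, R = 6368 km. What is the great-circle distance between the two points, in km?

cos σ = sin φ₁ sin φ₂ + cos φ₁ cos φ₂ cos Δλ
      = sin(-55.10°)sin(-3.90°) + cos(-55.10°)cos(-3.90°)cos(98.00°) = -0.0237
σ = 91.356° → d = Rσ = 6368·1.59446 = 10154 km

10154 km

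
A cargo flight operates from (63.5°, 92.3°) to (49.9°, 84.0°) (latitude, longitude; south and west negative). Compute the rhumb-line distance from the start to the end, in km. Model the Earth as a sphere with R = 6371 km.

Rhumb course C = atan2(Δλ, Δψ) with Δψ = ln[tan(π/4+φ₂/2)/tan(π/4+φ₁/2)] = -0.4382, Δλ = -0.1449 → C = 198.29°
d = R·|Δφ| / |cos C| = 6371·0.23736 / 0.94946 = 1593 km

1593 km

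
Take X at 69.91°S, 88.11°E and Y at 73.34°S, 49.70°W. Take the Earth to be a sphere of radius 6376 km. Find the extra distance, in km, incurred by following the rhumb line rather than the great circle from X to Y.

1026 km

Great circle: cos σ = sin φ₁ sin φ₂ + cos φ₁ cos φ₂ cos Δλ,  σ = 0.5975 rad → d_gc = 3809.4 km
Rhumb line: Δψ = -0.1905, q = Δφ/Δψ = 0.3143, d_rh = R√(Δφ²+q²Δλ²) = 4835.6 km
Excess = 4835.6 − 3809.4 = 1026.2 ≈ 1026 km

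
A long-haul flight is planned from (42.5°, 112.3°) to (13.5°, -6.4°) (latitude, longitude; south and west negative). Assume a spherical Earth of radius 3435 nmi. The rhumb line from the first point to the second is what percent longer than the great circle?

6.2%

Great circle: σ = 1.7585 rad → d_gc = Rσ = 6040.3 nmi
Rhumb: Δφ = -0.5061, Δλ = -2.0717, Δψ = -0.5831, q = Δφ/Δψ = 0.8680 → d_rh = R√(Δφ²+q²Δλ²) = 6416.9 nmi
Excess = (6416.9 − 6040.3) / 6040.3 = 376.6 / 6040.3 = 6.23% ≈ 6.2%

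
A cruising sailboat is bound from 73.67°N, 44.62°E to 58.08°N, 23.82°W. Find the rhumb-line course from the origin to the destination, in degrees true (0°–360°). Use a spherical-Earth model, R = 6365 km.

240.0°

Meridional parts: M(φ₁)=+1.9416, M(φ₂)=+1.2518 → ΔM = -0.6898;  Δλ = -1.1945 rad
tan C = Δλ / ΔM = +1.7317 → C = 240.00°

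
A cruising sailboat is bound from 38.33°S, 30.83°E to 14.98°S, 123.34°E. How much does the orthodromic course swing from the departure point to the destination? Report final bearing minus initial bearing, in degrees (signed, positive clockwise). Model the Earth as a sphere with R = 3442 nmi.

At departure: θ₁ = atan2(sin Δλ cos φ₂, cos φ₁ sin φ₂ − sin φ₁ cos φ₂ cos Δλ) = 103.35°
At arrival: θ₂ = atan2(sin Δλ cos φ₁, −cos φ₂ sin φ₁ + sin φ₂ cos φ₁ cos Δλ) = 52.20°
Δθ = θ₂ − θ₁ = -51.2°

-51.2°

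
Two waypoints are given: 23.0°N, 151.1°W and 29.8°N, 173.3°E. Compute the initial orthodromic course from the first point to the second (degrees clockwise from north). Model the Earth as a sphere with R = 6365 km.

289.8°

θ = atan2( sin Δλ·cos φ₂ ,  cos φ₁ sin φ₂ − sin φ₁ cos φ₂ cos Δλ )
  = atan2(-0.5051, +0.1818) = 289.79°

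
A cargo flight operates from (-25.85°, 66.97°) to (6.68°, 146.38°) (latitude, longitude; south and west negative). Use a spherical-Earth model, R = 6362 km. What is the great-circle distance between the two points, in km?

cos σ = sin φ₁ sin φ₂ + cos φ₁ cos φ₂ cos Δλ
      = sin(-25.85°)sin(6.68°) + cos(-25.85°)cos(6.68°)cos(79.41°) = 0.1135
σ = 83.480° → d = Rσ = 6362·1.45700 = 9269 km

9269 km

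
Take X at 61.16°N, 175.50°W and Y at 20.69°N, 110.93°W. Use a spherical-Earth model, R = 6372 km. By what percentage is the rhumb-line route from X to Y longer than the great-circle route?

Great circle: σ = 1.0434 rad → d_gc = Rσ = 6648.7 km
Rhumb: Δφ = -0.7063, Δλ = +1.1270, Δψ = -0.9890, q = Δφ/Δψ = 0.7142 → d_rh = R√(Δφ²+q²Δλ²) = 6823.6 km
Excess = (6823.6 − 6648.7) / 6648.7 = 174.9 / 6648.7 = 2.63% ≈ 2.6%

2.6%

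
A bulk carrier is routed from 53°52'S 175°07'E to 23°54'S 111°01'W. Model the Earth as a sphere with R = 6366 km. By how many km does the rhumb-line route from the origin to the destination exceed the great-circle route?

Great circle: cos σ = sin φ₁ sin φ₂ + cos φ₁ cos φ₂ cos Δλ,  σ = 1.0735 rad → d_gc = 6834.2 km
Rhumb line: Δψ = +0.6904, q = Δφ/Δψ = 0.7575, d_rh = R√(Δφ²+q²Δλ²) = 7052.5 km
Excess = 7052.5 − 6834.2 = 218.3 ≈ 218 km

218 km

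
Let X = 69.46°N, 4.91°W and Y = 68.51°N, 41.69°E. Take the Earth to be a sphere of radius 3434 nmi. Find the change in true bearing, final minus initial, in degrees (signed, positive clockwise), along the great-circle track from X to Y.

+43.8°

At departure: θ₁ = atan2(sin Δλ cos φ₂, cos φ₁ sin φ₂ − sin φ₁ cos φ₂ cos Δλ) = 71.17°
At arrival: θ₂ = atan2(sin Δλ cos φ₁, −cos φ₂ sin φ₁ + sin φ₂ cos φ₁ cos Δλ) = 114.97°
Δθ = θ₂ − θ₁ = +43.8°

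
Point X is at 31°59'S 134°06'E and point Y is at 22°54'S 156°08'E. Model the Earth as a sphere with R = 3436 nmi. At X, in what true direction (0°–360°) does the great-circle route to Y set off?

N = sin Δλ·cos φ₂ = +0.3456;  D = cos φ₁ sin φ₂ − sin φ₁ cos φ₂ cos Δλ = +0.1222
initial course = atan2(N, D) = 70.52°

70.5°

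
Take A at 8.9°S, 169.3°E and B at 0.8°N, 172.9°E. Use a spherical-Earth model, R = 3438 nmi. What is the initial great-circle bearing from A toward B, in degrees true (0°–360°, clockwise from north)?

20.5°

N = sin Δλ·cos φ₂ = +0.0628;  D = cos φ₁ sin φ₂ − sin φ₁ cos φ₂ cos Δλ = +0.1682
initial course = atan2(N, D) = 20.47°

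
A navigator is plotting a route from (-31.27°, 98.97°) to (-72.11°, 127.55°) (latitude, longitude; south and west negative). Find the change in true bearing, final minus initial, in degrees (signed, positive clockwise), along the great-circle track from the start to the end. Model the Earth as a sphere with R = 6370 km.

-24.1°

Initial bearing θ₁ = atan2(sin Δλ cos φ₂, cos φ₁ sin φ₂ − sin φ₁ cos φ₂ cos Δλ) = 167.69°
Final bearing θ₂ = (initial bearing from the destination back to the start) + 180° = 143.61°
Δθ = θ₂ − θ₁ = -24.1°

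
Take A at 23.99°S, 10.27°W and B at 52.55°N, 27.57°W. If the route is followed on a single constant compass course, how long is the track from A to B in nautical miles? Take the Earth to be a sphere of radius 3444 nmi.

Rhumb course C = atan2(Δλ, Δψ) with Δψ = ln[tan(π/4+φ₂/2)/tan(π/4+φ₁/2)] = +1.5134, Δλ = -0.3019 → C = 348.72°
d = R·|Δφ| / |cos C| = 3444·1.33588 / 0.98067 = 4691 nmi

4691 nmi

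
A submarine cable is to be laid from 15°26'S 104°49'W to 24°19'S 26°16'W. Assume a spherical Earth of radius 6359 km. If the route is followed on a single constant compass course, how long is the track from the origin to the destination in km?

Δψ = ln[tan(π/4+φ₂/2)/tan(π/4+φ₁/2)] = -0.1651;  Δφ = -0.1550 rad,  Δλ = +1.3710 rad
q = Δφ/Δψ = 0.9392
d = R·√(Δφ² + q²Δλ²) = 6359·1.29697 = 8247 km

8247 km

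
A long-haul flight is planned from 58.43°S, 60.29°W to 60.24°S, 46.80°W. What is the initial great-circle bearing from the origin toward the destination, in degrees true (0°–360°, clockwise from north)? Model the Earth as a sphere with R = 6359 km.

θ = atan2( sin Δλ·cos φ₂ ,  cos φ₁ sin φ₂ − sin φ₁ cos φ₂ cos Δλ )
  = atan2(+0.1158, -0.0433) = 110.48°

110.5°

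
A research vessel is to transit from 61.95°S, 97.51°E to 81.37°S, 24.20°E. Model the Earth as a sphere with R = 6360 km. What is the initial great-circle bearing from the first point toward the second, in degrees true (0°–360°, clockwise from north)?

198.6°

θ = atan2( sin Δλ·cos φ₂ ,  cos φ₁ sin φ₂ − sin φ₁ cos φ₂ cos Δλ )
  = atan2(-0.1437, -0.4269) = 198.61°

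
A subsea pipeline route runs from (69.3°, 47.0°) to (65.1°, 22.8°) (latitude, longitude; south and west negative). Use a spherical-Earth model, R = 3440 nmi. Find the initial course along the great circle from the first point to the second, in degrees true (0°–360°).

257.4°

θ = atan2( sin Δλ·cos φ₂ ,  cos φ₁ sin φ₂ − sin φ₁ cos φ₂ cos Δλ )
  = atan2(-0.1726, -0.0386) = 257.39°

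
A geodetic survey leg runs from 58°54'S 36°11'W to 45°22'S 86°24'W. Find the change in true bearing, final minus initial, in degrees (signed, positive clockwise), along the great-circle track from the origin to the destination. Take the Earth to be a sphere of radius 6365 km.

+40.9°

Initial bearing θ₁ = atan2(sin Δλ cos φ₂, cos φ₁ sin φ₂ − sin φ₁ cos φ₂ cos Δλ) = 271.84°
Final bearing θ₂ = (initial bearing from the destination back to the start) + 180° = 312.71°
Δθ = θ₂ − θ₁ = +40.9°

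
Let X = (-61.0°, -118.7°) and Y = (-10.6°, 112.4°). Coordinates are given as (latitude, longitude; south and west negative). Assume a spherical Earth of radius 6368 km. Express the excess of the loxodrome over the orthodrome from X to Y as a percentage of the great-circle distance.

11.8%

Great circle: σ = 1.7096 rad → d_gc = Rσ = 10886.7 km
Rhumb: Δφ = +0.8796, Δλ = -2.2497, Δψ = +1.1663, q = Δφ/Δψ = 0.7542 → d_rh = R√(Δφ²+q²Δλ²) = 12170.5 km
Excess = (12170.5 − 10886.7) / 10886.7 = 1283.8 / 10886.7 = 11.79% ≈ 11.8%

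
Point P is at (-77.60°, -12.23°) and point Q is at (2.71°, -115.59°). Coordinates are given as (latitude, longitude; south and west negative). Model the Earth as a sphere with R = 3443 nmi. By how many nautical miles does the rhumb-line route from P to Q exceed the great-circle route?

429 nmi

Great circle: cos σ = sin φ₁ sin φ₂ + cos φ₁ cos φ₂ cos Δλ,  σ = 1.6667 rad → d_gc = 5738.4 nmi
Rhumb line: Δψ = +2.2671, q = Δφ/Δψ = 0.6183, d_rh = R√(Δφ²+q²Δλ²) = 6167.4 nmi
Excess = 6167.4 − 5738.4 = 429.0 ≈ 429 nmi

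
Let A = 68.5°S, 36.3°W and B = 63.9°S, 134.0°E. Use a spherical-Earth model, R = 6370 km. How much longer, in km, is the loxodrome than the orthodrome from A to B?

2362 km

Great circle: cos σ = sin φ₁ sin φ₂ + cos φ₁ cos φ₂ cos Δλ,  σ = 0.8277 rad → d_gc = 5272.1 km
Rhumb line: Δψ = +0.1996, q = Δφ/Δψ = 0.4023, d_rh = R√(Δφ²+q²Δλ²) = 7634.5 km
Excess = 7634.5 − 5272.1 = 2362.4 ≈ 2362 km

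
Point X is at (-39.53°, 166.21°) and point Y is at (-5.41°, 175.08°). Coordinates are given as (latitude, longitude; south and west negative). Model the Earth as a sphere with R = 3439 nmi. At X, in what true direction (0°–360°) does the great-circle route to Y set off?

15.5°

N = sin Δλ·cos φ₂ = +0.1535;  D = cos φ₁ sin φ₂ − sin φ₁ cos φ₂ cos Δλ = +0.5534
initial course = atan2(N, D) = 15.50°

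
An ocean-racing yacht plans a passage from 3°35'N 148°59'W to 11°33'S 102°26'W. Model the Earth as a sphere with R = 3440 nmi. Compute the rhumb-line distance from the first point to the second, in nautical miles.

Δψ = ln[tan(π/4+φ₂/2)/tan(π/4+φ₁/2)] = -0.2655;  Δφ = -0.2641 rad,  Δλ = +0.8125 rad
q = Δφ/Δψ = 0.9947
d = R·√(Δφ² + q²Δλ²) = 3440·0.85018 = 2925 nmi

2925 nmi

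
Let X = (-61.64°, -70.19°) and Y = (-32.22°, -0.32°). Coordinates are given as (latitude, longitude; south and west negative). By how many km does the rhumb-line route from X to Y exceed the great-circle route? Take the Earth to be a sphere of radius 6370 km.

217 km

Great circle: cos σ = sin φ₁ sin φ₂ + cos φ₁ cos φ₂ cos Δλ,  σ = 0.9179 rad → d_gc = 5847.1 km
Rhumb line: Δψ = +0.7811, q = Δφ/Δψ = 0.6574, d_rh = R√(Δφ²+q²Δλ²) = 6064.1 km
Excess = 6064.1 − 5847.1 = 217.0 ≈ 217 km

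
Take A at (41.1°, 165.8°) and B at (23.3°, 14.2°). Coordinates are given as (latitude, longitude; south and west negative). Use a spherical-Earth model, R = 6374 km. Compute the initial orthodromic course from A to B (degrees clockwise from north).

θ = atan2( sin Δλ·cos φ₂ ,  cos φ₁ sin φ₂ − sin φ₁ cos φ₂ cos Δλ )
  = atan2(-0.4368, +0.8292) = 332.22°

332.2°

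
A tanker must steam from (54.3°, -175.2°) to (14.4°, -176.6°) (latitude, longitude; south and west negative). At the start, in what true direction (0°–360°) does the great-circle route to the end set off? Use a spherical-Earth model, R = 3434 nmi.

182.1°

θ = atan2( sin Δλ·cos φ₂ ,  cos φ₁ sin φ₂ − sin φ₁ cos φ₂ cos Δλ )
  = atan2(-0.0237, -0.6412) = 182.11°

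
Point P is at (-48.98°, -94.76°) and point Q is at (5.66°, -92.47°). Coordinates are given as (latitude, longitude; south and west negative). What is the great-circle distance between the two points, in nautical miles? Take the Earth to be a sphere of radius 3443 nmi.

Haversine: a = sin²(Δφ/2)+cos φ₁ cos φ₂ sin²(Δλ/2) = 0.21090;  σ = 2·atan2(√a,√(1−a))
σ = 54.677° → d = Rσ = 3443·0.95429 = 3286 nmi

3286 nmi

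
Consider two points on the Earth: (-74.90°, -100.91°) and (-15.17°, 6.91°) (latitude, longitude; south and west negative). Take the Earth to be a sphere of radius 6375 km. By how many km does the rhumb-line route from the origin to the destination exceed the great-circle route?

862 km

Great circle: cos σ = sin φ₁ sin φ₂ + cos φ₁ cos φ₂ cos Δλ,  σ = 1.3942 rad → d_gc = 8887.9 km
Rhumb line: Δψ = +1.7530, q = Δφ/Δψ = 0.5947, d_rh = R√(Δφ²+q²Δλ²) = 9750.2 km
Excess = 9750.2 − 8887.9 = 862.3 ≈ 862 km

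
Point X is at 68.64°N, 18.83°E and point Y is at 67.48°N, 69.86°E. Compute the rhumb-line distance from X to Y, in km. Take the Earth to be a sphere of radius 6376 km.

2125 km

Δψ = ln[tan(π/4+φ₂/2)/tan(π/4+φ₁/2)] = -0.0542;  Δφ = -0.0202 rad,  Δλ = +0.8906 rad
q = Δφ/Δψ = 0.3736
d = R·√(Δφ² + q²Δλ²) = 6376·0.33331 = 2125 km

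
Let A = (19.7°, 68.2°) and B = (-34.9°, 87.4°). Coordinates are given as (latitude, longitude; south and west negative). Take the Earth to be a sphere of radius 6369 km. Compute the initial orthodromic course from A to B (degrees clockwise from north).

θ = atan2( sin Δλ·cos φ₂ ,  cos φ₁ sin φ₂ − sin φ₁ cos φ₂ cos Δλ )
  = atan2(+0.2697, -0.7997) = 161.36°

161.4°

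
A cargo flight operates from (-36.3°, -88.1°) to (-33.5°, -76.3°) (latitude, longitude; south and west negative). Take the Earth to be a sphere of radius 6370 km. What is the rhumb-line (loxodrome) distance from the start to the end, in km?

Δψ = ln[tan(π/4+φ₂/2)/tan(π/4+φ₁/2)] = +0.0596;  Δφ = +0.0489 rad,  Δλ = +0.2059 rad
q = Δφ/Δψ = 0.8200
d = R·√(Δφ² + q²Δλ²) = 6370·0.17580 = 1120 km

1120 km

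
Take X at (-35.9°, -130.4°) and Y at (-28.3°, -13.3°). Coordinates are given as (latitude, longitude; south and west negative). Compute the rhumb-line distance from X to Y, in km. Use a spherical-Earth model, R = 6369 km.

11045 km

Rhumb course C = atan2(Δλ, Δψ) with Δψ = ln[tan(π/4+φ₂/2)/tan(π/4+φ₁/2)] = +0.1568, Δλ = +2.0438 → C = 85.61°
d = R·|Δφ| / |cos C| = 6369·0.13265 / 0.07649 = 11045 km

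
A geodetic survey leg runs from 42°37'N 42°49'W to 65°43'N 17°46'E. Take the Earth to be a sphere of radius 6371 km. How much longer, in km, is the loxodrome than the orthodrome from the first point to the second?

Great circle: cos σ = sin φ₁ sin φ₂ + cos φ₁ cos φ₂ cos Δλ,  σ = 0.6985 rad → d_gc = 4449.96 km
Rhumb line: Δψ = +0.7127, q = Δφ/Δψ = 0.5657, d_rh = R√(Δφ²+q²Δλ²) = 4595.52 km
Excess = 4595.52 − 4449.96 = 145.56 ≈ 146 km

146 km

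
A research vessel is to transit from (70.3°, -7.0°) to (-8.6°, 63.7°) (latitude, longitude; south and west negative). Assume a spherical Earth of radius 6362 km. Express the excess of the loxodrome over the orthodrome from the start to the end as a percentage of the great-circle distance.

2.5%

Great circle: σ = 1.6014 rad → d_gc = Rσ = 10188.2 km
Rhumb: Δφ = -1.3771, Δλ = +1.2339, Δψ = -1.9015, q = Δφ/Δψ = 0.7242 → d_rh = R√(Δφ²+q²Δλ²) = 10443.9 km
Excess = (10443.9 − 10188.2) / 10188.2 = 255.7 / 10188.2 = 2.51% ≈ 2.5%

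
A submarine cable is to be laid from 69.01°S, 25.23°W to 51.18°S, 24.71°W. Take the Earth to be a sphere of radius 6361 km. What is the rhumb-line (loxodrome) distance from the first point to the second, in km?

Rhumb course C = atan2(Δλ, Δψ) with Δψ = ln[tan(π/4+φ₂/2)/tan(π/4+φ₁/2)] = +0.6429, Δλ = +0.0091 → C = 0.81°
d = R·|Δφ| / |cos C| = 6361·0.31119 / 0.99990 = 1980 km

1980 km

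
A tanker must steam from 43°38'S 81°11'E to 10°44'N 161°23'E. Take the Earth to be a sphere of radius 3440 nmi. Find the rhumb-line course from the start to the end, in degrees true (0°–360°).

53.5°

Meridional parts: M(φ₁)=-0.8480, M(φ₂)=+0.1884 → ΔM = +1.0365;  Δλ = +1.3998 rad
tan C = Δλ / ΔM = +1.3505 → C = 53.48°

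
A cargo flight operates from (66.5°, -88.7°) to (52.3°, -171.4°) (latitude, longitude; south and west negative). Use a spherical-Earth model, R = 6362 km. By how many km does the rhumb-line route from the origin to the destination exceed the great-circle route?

Great circle: cos σ = sin φ₁ sin φ₂ + cos φ₁ cos φ₂ cos Δλ,  σ = 0.7127 rad → d_gc = 4534.3 km
Rhumb line: Δψ = -0.4955, q = Δφ/Δψ = 0.5002, d_rh = R√(Δφ²+q²Δλ²) = 4855.9 km
Excess = 4855.9 − 4534.3 = 321.6 ≈ 322 km

322 km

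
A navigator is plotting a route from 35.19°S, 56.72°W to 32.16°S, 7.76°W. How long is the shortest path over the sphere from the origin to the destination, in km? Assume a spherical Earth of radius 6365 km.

cos σ = sin φ₁ sin φ₂ + cos φ₁ cos φ₂ cos Δλ
      = sin(-35.19°)sin(-32.16°) + cos(-35.19°)cos(-32.16°)cos(48.96°) = 0.7610
σ = 40.447° → d = Rσ = 6365·0.70593 = 4493 km

4493 km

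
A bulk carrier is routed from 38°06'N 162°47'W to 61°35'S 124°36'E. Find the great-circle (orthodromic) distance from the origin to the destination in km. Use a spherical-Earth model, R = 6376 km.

Haversine: a = sin²(Δφ/2)+cos φ₁ cos φ₂ sin²(Δλ/2) = 0.71540;  σ = 2·atan2(√a,√(1−a))
σ = 115.519° → d = Rσ = 6376·2.01618 = 12855 km

12855 km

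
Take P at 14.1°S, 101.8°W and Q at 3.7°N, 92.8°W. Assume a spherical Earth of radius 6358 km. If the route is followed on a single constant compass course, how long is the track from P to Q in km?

2210 km

Δψ = ln[tan(π/4+φ₂/2)/tan(π/4+φ₁/2)] = +0.3132;  Δφ = +0.3107 rad,  Δλ = +0.1571 rad
q = Δφ/Δψ = 0.9918
d = R·√(Δφ² + q²Δλ²) = 6358·0.34754 = 2210 km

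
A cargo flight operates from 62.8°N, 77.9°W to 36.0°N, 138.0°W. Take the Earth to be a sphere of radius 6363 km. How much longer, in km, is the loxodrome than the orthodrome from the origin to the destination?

143 km

Great circle: cos σ = sin φ₁ sin φ₂ + cos φ₁ cos φ₂ cos Δλ,  σ = 0.7854 rad → d_gc = 4997.3 km
Rhumb line: Δψ = -0.7449, q = Δφ/Δψ = 0.6280, d_rh = R√(Δφ²+q²Δλ²) = 5140.6 km
Excess = 5140.6 − 4997.3 = 143.3 ≈ 143 km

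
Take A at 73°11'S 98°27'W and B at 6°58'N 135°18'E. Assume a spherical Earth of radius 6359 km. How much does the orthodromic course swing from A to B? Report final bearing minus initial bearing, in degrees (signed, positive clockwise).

Initial bearing θ₁ = atan2(sin Δλ cos φ₂, cos φ₁ sin φ₂ − sin φ₁ cos φ₂ cos Δλ) = 236.65°
Final bearing θ₂ = (initial bearing from the destination back to the start) + 180° = 345.91°
Δθ = θ₂ − θ₁ = +109.3°

+109.3°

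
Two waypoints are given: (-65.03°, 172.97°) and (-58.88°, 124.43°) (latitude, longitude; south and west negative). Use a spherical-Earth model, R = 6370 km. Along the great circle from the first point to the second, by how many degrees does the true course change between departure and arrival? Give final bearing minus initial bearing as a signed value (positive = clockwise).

Initial bearing θ₁ = atan2(sin Δλ cos φ₂, cos φ₁ sin φ₂ − sin φ₁ cos φ₂ cos Δλ) = 262.47°
Final bearing θ₂ = (initial bearing from the destination back to the start) + 180° = 305.93°
Δθ = θ₂ − θ₁ = +43.5°

+43.5°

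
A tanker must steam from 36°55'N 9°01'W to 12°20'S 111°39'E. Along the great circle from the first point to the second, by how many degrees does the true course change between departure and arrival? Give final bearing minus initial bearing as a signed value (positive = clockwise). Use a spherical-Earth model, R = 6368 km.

Initial bearing θ₁ = atan2(sin Δλ cos φ₂, cos φ₁ sin φ₂ − sin φ₁ cos φ₂ cos Δλ) = 81.30°
Final bearing θ₂ = (initial bearing from the destination back to the start) + 180° = 126.00°
Δθ = θ₂ − θ₁ = +44.7°

+44.7°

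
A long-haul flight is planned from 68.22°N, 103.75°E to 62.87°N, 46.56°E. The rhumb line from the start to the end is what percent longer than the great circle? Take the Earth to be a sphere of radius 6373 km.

Great circle: σ = 0.4075 rad → d_gc = Rσ = 2596.8 km
Rhumb: Δφ = -0.0934, Δλ = -0.9982, Δψ = -0.2264, q = Δφ/Δψ = 0.4124 → d_rh = R√(Δφ²+q²Δλ²) = 2689.8 km
Excess = (2689.8 − 2596.8) / 2596.8 = 93.0 / 2596.8 = 3.58% ≈ 3.6%

3.6%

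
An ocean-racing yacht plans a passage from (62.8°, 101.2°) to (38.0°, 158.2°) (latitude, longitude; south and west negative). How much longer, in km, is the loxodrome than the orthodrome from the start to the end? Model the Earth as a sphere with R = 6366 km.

Great circle: cos σ = sin φ₁ sin φ₂ + cos φ₁ cos φ₂ cos Δλ,  σ = 0.7321 rad → d_gc = 4660.7 km
Rhumb line: Δψ = -0.7011, q = Δφ/Δψ = 0.6173, d_rh = R√(Δφ²+q²Δλ²) = 4783.1 km
Excess = 4783.1 − 4660.7 = 122.4 ≈ 122 km

122 km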